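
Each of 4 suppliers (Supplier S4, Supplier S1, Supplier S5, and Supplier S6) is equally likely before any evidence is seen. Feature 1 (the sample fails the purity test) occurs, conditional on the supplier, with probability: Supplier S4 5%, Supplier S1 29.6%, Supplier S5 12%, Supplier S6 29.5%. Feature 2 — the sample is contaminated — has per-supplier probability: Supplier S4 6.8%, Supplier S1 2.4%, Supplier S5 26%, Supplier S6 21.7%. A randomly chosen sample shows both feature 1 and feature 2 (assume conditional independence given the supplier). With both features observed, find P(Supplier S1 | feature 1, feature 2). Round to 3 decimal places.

Since the prior is uniform, the posterior is proportional to the likelihood:
  Supplier S4: 0.05 × 0.068 = 0.0034
  Supplier S1: 0.296 × 0.024 = 0.007104
  Supplier S5: 0.12 × 0.26 = 0.0312
  Supplier S6: 0.295 × 0.217 = 0.064015
Normalizing constant = 0.105719.
P(Supplier S1 | evidence) = 0.007104 / 0.105719 ≈ 0.067.

0.067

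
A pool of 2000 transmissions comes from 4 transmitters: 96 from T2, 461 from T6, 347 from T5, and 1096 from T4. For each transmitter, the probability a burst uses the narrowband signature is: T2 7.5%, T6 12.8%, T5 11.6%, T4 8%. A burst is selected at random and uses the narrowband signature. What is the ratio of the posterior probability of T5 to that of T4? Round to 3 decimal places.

0.459

By Bayes' rule, posterior ∝ prior × likelihood:
  T2: 0.048 × 0.075 = 0.0036
  T6: 0.2305 × 0.128 = 0.029504
  T5: 0.1735 × 0.116 = 0.020126
  T4: 0.548 × 0.08 = 0.04384
Sum = 0.09707.
The ratio is 0.020126 / 0.04384 (the normalizer cancels) = 0.459.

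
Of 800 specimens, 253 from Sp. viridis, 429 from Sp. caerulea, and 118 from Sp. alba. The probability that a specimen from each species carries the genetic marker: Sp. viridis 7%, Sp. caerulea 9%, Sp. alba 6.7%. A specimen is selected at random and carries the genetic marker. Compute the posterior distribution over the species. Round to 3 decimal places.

Compute prior × likelihood for every hypothesis:
  Sp. viridis: 0.31625 × 0.07 = 0.0221375
  Sp. caerulea: 0.53625 × 0.09 = 0.0482625
  Sp. alba: 0.1475 × 0.067 = 0.0098825
Normalizing constant = 0.0802825.
P(Sp. viridis | marker) = 0.0221375/0.0802825 ≈ 0.276
P(Sp. caerulea | marker) = 0.0482625/0.0802825 ≈ 0.601
P(Sp. alba | marker) = 0.0098825/0.0802825 ≈ 0.123

Sp. viridis 0.276, Sp. caerulea 0.601, Sp. alba 0.123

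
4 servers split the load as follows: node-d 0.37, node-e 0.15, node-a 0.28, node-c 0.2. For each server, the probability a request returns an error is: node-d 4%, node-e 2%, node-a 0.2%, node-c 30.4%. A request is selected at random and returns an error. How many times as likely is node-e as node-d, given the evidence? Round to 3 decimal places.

0.203

Prior × likelihood for each hypothesis:
  node-d: 0.37 × 0.04 = 0.0148
  node-e: 0.15 × 0.02 = 0.003
  node-a: 0.28 × 0.002 = 0.00056
  node-c: 0.2 × 0.304 = 0.0608
Total = 0.07916.
The ratio is 0.003 / 0.0148 (the normalizer cancels) = 0.203.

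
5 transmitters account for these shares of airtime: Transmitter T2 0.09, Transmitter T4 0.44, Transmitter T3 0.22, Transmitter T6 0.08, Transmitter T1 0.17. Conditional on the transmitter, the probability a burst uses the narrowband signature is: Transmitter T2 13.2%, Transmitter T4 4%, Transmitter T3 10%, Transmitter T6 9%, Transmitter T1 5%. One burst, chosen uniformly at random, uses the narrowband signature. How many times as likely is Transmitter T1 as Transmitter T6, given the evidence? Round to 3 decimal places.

1.181

Prior × likelihood for each hypothesis:
  Transmitter T2: 0.09 × 0.132 = 0.01188
  Transmitter T4: 0.44 × 0.04 = 0.0176
  Transmitter T3: 0.22 × 0.1 = 0.022
  Transmitter T6: 0.08 × 0.09 = 0.0072
  Transmitter T1: 0.17 × 0.05 = 0.0085
Normalizing constant = 0.06718.
The ratio is 0.0085 / 0.0072 (the normalizer cancels) = 1.181.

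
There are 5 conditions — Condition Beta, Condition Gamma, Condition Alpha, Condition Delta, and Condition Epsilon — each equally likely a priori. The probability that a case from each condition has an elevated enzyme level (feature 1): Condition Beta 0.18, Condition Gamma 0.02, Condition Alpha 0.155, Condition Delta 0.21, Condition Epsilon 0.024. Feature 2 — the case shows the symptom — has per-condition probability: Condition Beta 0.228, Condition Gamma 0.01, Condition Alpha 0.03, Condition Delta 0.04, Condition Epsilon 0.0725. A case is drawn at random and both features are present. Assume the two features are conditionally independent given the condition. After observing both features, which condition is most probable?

Since the prior is uniform, the posterior is proportional to the likelihood:
  Condition Beta: 0.18 × 0.228 = 0.04104
  Condition Gamma: 0.02 × 0.01 = 0.0002
  Condition Alpha: 0.155 × 0.03 = 0.00465
  Condition Delta: 0.21 × 0.04 = 0.0084
  Condition Epsilon: 0.024 × 0.0725 = 0.00174
Sum = 0.05603.
Largest term belongs to Condition Beta, so Condition Beta is most probable.

Condition Beta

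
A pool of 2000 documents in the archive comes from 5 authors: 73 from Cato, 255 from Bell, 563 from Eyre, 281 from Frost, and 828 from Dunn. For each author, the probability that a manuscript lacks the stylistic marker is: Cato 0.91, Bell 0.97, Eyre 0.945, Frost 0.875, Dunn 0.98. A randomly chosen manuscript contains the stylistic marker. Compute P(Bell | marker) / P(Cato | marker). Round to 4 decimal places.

Taking complements, P(marker | each) = Cato 0.09, Bell 0.03, Eyre 0.055, Frost 0.125, Dunn 0.02.
Prior × likelihood for each hypothesis:
  Cato: 0.0365 × 0.09 = 0.003285
  Bell: 0.1275 × 0.03 = 0.003825
  Eyre: 0.2815 × 0.055 = 0.0154825
  Frost: 0.1405 × 0.125 = 0.0175625
  Dunn: 0.414 × 0.02 = 0.00828
Sum = 0.048435.
The ratio is 0.003825 / 0.003285 (the normalizer cancels) = 1.1644.

1.1644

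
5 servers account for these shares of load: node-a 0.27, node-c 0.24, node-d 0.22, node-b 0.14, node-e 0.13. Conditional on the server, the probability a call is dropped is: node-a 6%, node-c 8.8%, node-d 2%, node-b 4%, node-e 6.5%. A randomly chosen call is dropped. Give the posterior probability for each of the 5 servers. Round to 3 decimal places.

By Bayes' rule, posterior ∝ prior × likelihood:
  node-a: 0.27 × 0.06 = 0.0162
  node-c: 0.24 × 0.088 = 0.02112
  node-d: 0.22 × 0.02 = 0.0044
  node-b: 0.14 × 0.04 = 0.0056
  node-e: 0.13 × 0.065 = 0.00845
Sum = 0.05577.
P(node-a | dropped) = 0.0162/0.05577 ≈ 0.290
P(node-c | dropped) = 0.02112/0.05577 ≈ 0.379
P(node-d | dropped) = 0.0044/0.05577 ≈ 0.079
P(node-b | dropped) = 0.0056/0.05577 ≈ 0.100
P(node-e | dropped) = 0.00845/0.05577 ≈ 0.152

node-a 0.290, node-c 0.379, node-d 0.079, node-b 0.100, node-e 0.152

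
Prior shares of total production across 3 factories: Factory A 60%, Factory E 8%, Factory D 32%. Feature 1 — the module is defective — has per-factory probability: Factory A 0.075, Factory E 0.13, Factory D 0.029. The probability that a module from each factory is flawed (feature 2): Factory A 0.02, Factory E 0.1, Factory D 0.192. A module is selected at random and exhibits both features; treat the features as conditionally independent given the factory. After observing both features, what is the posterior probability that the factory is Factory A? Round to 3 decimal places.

0.242

Compute prior × likelihood for every hypothesis:
  Factory A: 0.6 × 0.075 × 0.02 = 0.0009
  Factory E: 0.08 × 0.13 × 0.1 = 0.00104
  Factory D: 0.32 × 0.029 × 0.192 = 0.00178176
Total = 0.00372176.
P(Factory A | evidence) = 0.0009 / 0.00372176 ≈ 0.242.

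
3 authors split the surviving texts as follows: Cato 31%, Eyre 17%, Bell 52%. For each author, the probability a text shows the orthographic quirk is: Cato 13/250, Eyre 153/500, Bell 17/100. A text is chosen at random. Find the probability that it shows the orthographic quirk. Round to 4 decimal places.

0.1565

By Bayes' rule, posterior ∝ prior × likelihood:
  Cato: 0.31 × 0.052 = 0.01612
  Eyre: 0.17 × 0.306 = 0.05202
  Bell: 0.52 × 0.17 = 0.0884
P(quirk) = 0.01612 + 0.05202 + 0.0884 = 0.15654 → 0.1565.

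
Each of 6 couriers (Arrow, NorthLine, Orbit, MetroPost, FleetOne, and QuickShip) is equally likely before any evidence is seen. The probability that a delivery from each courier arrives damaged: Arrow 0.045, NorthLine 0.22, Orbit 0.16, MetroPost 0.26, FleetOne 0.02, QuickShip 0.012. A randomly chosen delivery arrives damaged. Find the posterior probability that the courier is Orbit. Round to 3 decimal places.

Since the prior is uniform, the posterior is proportional to the likelihood:
  Arrow: 0.045
  NorthLine: 0.22
  Orbit: 0.16
  MetroPost: 0.26
  FleetOne: 0.02
  QuickShip: 0.012
Normalizing constant = 0.717.
P(Orbit | evidence) = 0.16 / 0.717 ≈ 0.223.

0.223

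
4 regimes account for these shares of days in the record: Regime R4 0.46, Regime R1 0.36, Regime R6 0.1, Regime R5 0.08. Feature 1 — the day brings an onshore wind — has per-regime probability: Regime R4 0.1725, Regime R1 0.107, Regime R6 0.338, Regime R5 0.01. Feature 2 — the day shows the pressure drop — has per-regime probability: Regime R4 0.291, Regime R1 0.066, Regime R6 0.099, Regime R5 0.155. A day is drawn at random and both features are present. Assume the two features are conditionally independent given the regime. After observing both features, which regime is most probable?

Regime R4

Unnormalized posteriors (prior × likelihood):
  Regime R4: 0.46 × 0.1725 × 0.291 = 0.02309085
  Regime R1: 0.36 × 0.107 × 0.066 = 0.00254232
  Regime R6: 0.1 × 0.338 × 0.099 = 0.0033462
  Regime R5: 0.08 × 0.01 × 0.155 = 0.000124
Normalizing constant = 0.02910337.
Largest term belongs to Regime R4, so Regime R4 is most probable.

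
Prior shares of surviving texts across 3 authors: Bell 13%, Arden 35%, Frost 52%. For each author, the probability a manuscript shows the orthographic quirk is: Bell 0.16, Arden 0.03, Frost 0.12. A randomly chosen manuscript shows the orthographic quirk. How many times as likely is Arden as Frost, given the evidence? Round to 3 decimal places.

0.168

Prior × likelihood for each hypothesis:
  Bell: 0.13 × 0.16 = 0.0208
  Arden: 0.35 × 0.03 = 0.0105
  Frost: 0.52 × 0.12 = 0.0624
Sum = 0.0937.
The ratio is 0.0105 / 0.0624 (the normalizer cancels) = 0.168.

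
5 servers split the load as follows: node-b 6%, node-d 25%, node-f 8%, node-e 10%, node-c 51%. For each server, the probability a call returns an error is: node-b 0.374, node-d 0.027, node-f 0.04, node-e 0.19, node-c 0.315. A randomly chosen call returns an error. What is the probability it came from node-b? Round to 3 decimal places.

By Bayes' rule, posterior ∝ prior × likelihood:
  node-b: 0.06 × 0.374 = 0.02244
  node-d: 0.25 × 0.027 = 0.00675
  node-f: 0.08 × 0.04 = 0.0032
  node-e: 0.1 × 0.19 = 0.019
  node-c: 0.51 × 0.315 = 0.16065
Total = 0.21204.
P(node-b | evidence) = 0.02244 / 0.21204 ≈ 0.106.

0.106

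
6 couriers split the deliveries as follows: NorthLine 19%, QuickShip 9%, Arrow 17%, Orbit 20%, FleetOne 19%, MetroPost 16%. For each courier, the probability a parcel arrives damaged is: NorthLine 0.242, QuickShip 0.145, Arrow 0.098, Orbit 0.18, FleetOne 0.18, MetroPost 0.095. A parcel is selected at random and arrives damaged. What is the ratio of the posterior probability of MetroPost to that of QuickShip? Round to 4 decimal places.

Unnormalized posteriors (prior × likelihood):
  NorthLine: 0.19 × 0.242 = 0.04598
  QuickShip: 0.09 × 0.145 = 0.01305
  Arrow: 0.17 × 0.098 = 0.01666
  Orbit: 0.2 × 0.18 = 0.036
  FleetOne: 0.19 × 0.18 = 0.0342
  MetroPost: 0.16 × 0.095 = 0.0152
Sum = 0.16109.
The ratio is 0.0152 / 0.01305 (the normalizer cancels) = 1.1648.

1.1648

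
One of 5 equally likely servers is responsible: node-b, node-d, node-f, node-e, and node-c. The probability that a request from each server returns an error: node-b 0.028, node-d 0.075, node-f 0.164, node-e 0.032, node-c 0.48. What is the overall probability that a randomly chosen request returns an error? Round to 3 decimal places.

Since the prior is uniform, the posterior is proportional to the likelihood:
  node-b: 0.028
  node-d: 0.075
  node-f: 0.164
  node-e: 0.032
  node-c: 0.48
P(error) = (1/5) × (0.028 + 0.075 + 0.164 + 0.032 + 0.48) = 0.779/5 ≈ 0.156.

0.156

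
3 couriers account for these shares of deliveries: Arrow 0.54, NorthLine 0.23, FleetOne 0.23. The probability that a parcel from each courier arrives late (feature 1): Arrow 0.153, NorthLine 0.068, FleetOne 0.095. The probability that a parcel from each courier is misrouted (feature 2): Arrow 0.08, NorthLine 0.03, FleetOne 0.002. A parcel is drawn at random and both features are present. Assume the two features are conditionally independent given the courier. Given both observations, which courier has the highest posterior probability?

Prior × likelihood for each hypothesis:
  Arrow: 0.54 × 0.153 × 0.08 = 0.0066096
  NorthLine: 0.23 × 0.068 × 0.03 = 0.0004692
  FleetOne: 0.23 × 0.095 × 0.002 = 0.0000437
Sum = 0.0071225.
Largest term belongs to Arrow, so Arrow is most probable.

Arrow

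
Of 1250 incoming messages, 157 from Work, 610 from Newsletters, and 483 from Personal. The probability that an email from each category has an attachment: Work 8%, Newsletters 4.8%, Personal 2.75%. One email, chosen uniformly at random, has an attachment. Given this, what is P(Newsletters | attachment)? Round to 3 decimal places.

0.531

By Bayes' rule, posterior ∝ prior × likelihood:
  Work: 0.1256 × 0.08 = 0.010048
  Newsletters: 0.488 × 0.048 = 0.023424
  Personal: 0.3864 × 0.0275 = 0.010626
Normalizing constant = 0.044098.
P(Newsletters | evidence) = 0.023424 / 0.044098 ≈ 0.531.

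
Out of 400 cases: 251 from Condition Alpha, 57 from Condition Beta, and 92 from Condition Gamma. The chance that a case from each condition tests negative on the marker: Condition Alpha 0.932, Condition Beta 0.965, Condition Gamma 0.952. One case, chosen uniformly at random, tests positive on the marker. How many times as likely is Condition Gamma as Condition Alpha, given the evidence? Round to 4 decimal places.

Taking complements, P(marker-positive | each) = Condition Alpha 0.068, Condition Beta 0.035, Condition Gamma 0.048.
Compute prior × likelihood for every hypothesis:
  Condition Alpha: 0.6275 × 0.068 = 0.04267
  Condition Beta: 0.1425 × 0.035 = 0.0049875
  Condition Gamma: 0.23 × 0.048 = 0.01104
Total = 0.0586975.
The ratio is 0.01104 / 0.04267 (the normalizer cancels) = 0.2587.

0.2587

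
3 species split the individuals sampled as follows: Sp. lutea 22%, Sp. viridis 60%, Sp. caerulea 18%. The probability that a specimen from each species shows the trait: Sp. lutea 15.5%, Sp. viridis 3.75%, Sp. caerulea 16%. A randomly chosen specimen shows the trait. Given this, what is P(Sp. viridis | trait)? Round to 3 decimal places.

Unnormalized posteriors (prior × likelihood):
  Sp. lutea: 0.22 × 0.155 = 0.0341
  Sp. viridis: 0.6 × 0.0375 = 0.0225
  Sp. caerulea: 0.18 × 0.16 = 0.0288
Total = 0.0854.
P(Sp. viridis | evidence) = 0.0225 / 0.0854 ≈ 0.263.

0.263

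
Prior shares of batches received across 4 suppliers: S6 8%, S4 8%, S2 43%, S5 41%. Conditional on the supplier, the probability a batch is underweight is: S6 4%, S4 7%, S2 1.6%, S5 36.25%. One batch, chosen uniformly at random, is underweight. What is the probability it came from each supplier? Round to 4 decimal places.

S6 0.0195, S4 0.0341, S2 0.0419, S5 0.9046

Unnormalized posteriors (prior × likelihood):
  S6: 0.08 × 0.04 = 0.0032
  S4: 0.08 × 0.07 = 0.0056
  S2: 0.43 × 0.016 = 0.00688
  S5: 0.41 × 0.3625 = 0.148625
Total = 0.164305.
P(S6 | underweight) = 0.0032/0.164305 ≈ 0.0195
P(S4 | underweight) = 0.0056/0.164305 ≈ 0.0341
P(S2 | underweight) = 0.00688/0.164305 ≈ 0.0419
P(S5 | underweight) = 0.148625/0.164305 ≈ 0.9046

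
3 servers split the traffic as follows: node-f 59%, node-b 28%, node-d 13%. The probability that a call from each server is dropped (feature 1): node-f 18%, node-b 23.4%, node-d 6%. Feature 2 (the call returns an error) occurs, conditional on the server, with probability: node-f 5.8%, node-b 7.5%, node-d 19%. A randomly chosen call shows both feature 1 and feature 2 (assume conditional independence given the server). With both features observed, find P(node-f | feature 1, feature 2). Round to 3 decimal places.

Compute prior × likelihood for every hypothesis:
  node-f: 0.59 × 0.18 × 0.058 = 0.0061596
  node-b: 0.28 × 0.234 × 0.075 = 0.004914
  node-d: 0.13 × 0.06 × 0.19 = 0.001482
Normalizing constant = 0.0125556.
P(node-f | evidence) = 0.0061596 / 0.0125556 ≈ 0.491.

0.491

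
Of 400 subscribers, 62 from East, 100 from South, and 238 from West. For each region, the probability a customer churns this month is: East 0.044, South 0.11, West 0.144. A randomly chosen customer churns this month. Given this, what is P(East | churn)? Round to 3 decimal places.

0.057

Compute prior × likelihood for every hypothesis:
  East: 0.155 × 0.044 = 0.00682
  South: 0.25 × 0.11 = 0.0275
  West: 0.595 × 0.144 = 0.08568
Total = 0.12.
P(East | evidence) = 0.00682 / 0.12 ≈ 0.057.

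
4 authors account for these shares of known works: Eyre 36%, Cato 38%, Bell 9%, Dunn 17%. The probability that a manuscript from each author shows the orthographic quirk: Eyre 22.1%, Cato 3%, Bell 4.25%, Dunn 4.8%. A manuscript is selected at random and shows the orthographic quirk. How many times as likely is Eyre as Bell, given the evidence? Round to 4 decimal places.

20.8000

Compute prior × likelihood for every hypothesis:
  Eyre: 0.36 × 0.221 = 0.07956
  Cato: 0.38 × 0.03 = 0.0114
  Bell: 0.09 × 0.0425 = 0.003825
  Dunn: 0.17 × 0.048 = 0.00816
Total = 0.102945.
The ratio is 0.07956 / 0.003825 (the normalizer cancels) = 20.8000.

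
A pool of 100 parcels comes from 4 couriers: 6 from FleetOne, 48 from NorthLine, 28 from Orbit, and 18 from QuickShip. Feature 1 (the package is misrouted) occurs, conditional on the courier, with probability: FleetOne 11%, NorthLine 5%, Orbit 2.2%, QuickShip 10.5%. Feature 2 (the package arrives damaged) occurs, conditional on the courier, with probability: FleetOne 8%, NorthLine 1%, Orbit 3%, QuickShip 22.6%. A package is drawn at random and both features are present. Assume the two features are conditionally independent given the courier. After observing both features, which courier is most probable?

By Bayes' rule, posterior ∝ prior × likelihood:
  FleetOne: 0.06 × 0.11 × 0.08 = 0.000528
  NorthLine: 0.48 × 0.05 × 0.01 = 0.00024
  Orbit: 0.28 × 0.022 × 0.03 = 0.0001848
  QuickShip: 0.18 × 0.105 × 0.226 = 0.0042714
Total = 0.0052242.
Largest term belongs to QuickShip, so QuickShip is most probable.

QuickShip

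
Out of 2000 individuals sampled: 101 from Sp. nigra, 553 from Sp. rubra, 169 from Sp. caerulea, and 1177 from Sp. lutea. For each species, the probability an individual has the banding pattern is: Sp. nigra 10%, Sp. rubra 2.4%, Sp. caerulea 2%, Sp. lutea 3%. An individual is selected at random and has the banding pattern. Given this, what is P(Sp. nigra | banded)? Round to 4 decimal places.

Compute prior × likelihood for every hypothesis:
  Sp. nigra: 0.0505 × 0.1 = 0.00505
  Sp. rubra: 0.2765 × 0.024 = 0.006636
  Sp. caerulea: 0.0845 × 0.02 = 0.00169
  Sp. lutea: 0.5885 × 0.03 = 0.017655
Normalizing constant = 0.031031.
P(Sp. nigra | evidence) = 0.00505 / 0.031031 ≈ 0.1627.

0.1627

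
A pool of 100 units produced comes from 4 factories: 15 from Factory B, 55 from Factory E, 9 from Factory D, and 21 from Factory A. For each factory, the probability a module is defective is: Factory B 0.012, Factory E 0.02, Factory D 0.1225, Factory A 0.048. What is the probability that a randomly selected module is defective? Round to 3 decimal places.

Compute prior × likelihood for every hypothesis:
  Factory B: 0.15 × 0.012 = 0.0018
  Factory E: 0.55 × 0.02 = 0.011
  Factory D: 0.09 × 0.1225 = 0.011025
  Factory A: 0.21 × 0.048 = 0.01008
P(defective) = 0.0018 + 0.011 + 0.011025 + 0.01008 = 0.033905 → 0.034.

0.034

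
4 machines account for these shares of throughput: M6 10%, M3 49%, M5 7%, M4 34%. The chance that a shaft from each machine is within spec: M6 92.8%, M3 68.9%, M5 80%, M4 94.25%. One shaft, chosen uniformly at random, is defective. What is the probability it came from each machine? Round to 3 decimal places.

M6 0.037, M3 0.789, M5 0.072, M4 0.101

Taking complements, P(defective | each) = M6 0.072, M3 0.311, M5 0.2, M4 0.0575.
Prior × likelihood for each hypothesis:
  M6: 0.1 × 0.072 = 0.0072
  M3: 0.49 × 0.311 = 0.15239
  M5: 0.07 × 0.2 = 0.014
  M4: 0.34 × 0.0575 = 0.01955
Total = 0.19314.
P(M6 | defective) = 0.0072/0.19314 ≈ 0.037
P(M3 | defective) = 0.15239/0.19314 ≈ 0.789
P(M5 | defective) = 0.014/0.19314 ≈ 0.072
P(M4 | defective) = 0.01955/0.19314 ≈ 0.101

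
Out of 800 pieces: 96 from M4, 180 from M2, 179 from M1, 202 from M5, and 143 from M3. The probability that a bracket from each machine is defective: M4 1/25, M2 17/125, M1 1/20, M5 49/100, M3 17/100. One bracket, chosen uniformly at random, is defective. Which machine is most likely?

Unnormalized posteriors (prior × likelihood):
  M4: 0.12 × 0.04 = 0.0048
  M2: 0.225 × 0.136 = 0.0306
  M1: 0.22375 × 0.05 = 0.0111875
  M5: 0.2525 × 0.49 = 0.123725
  M3: 0.17875 × 0.17 = 0.0303875
Total = 0.2007.
Largest term belongs to M5, so M5 is most probable.

M5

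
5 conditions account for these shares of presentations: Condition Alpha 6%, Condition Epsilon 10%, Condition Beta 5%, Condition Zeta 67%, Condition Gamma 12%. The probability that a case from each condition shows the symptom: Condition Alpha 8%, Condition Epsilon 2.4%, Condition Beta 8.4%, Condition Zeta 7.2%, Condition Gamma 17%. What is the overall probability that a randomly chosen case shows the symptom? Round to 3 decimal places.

0.080

Compute prior × likelihood for every hypothesis:
  Condition Alpha: 0.06 × 0.08 = 0.0048
  Condition Epsilon: 0.1 × 0.024 = 0.0024
  Condition Beta: 0.05 × 0.084 = 0.0042
  Condition Zeta: 0.67 × 0.072 = 0.04824
  Condition Gamma: 0.12 × 0.17 = 0.0204
P(symptomatic) = 0.0048 + 0.0024 + 0.0042 + 0.04824 + 0.0204 = 0.08004 → 0.080.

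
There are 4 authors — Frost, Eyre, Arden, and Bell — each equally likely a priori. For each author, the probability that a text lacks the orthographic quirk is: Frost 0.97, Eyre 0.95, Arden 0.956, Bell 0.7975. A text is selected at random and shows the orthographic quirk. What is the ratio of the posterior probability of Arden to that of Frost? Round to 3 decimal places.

1.467

Taking complements, P(quirk | each) = Frost 0.03, Eyre 0.05, Arden 0.044, Bell 0.2025.
With a uniform prior (1/4 each), posterior ∝ likelihood:
  Frost: 0.03
  Eyre: 0.05
  Arden: 0.044
  Bell: 0.2025
Total = 0.3265.
The ratio is 0.044 / 0.03 (the normalizer cancels) = 1.467.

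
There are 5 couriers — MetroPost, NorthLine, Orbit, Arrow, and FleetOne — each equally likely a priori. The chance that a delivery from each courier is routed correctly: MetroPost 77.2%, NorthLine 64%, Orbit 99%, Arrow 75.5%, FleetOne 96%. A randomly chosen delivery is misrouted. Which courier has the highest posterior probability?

Taking complements, P(misrouted | each) = MetroPost 0.228, NorthLine 0.36, Orbit 0.01, Arrow 0.245, FleetOne 0.04.
Since the prior is uniform, the posterior is proportional to the likelihood:
  MetroPost: 0.228
  NorthLine: 0.36
  Orbit: 0.01
  Arrow: 0.245
  FleetOne: 0.04
Normalizing constant = 0.883.
Largest term belongs to NorthLine, so NorthLine is most probable.

NorthLine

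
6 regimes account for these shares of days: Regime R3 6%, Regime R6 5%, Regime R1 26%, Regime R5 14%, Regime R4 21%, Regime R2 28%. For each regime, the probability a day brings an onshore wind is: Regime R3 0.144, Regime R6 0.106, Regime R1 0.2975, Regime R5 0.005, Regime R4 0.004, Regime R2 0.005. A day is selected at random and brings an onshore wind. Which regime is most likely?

By Bayes' rule, posterior ∝ prior × likelihood:
  Regime R3: 0.06 × 0.144 = 0.00864
  Regime R6: 0.05 × 0.106 = 0.0053
  Regime R1: 0.26 × 0.2975 = 0.07735
  Regime R5: 0.14 × 0.005 = 0.0007
  Regime R4: 0.21 × 0.004 = 0.00084
  Regime R2: 0.28 × 0.005 = 0.0014
Normalizing constant = 0.09423.
Largest term belongs to Regime R1, so Regime R1 is most probable.

Regime R1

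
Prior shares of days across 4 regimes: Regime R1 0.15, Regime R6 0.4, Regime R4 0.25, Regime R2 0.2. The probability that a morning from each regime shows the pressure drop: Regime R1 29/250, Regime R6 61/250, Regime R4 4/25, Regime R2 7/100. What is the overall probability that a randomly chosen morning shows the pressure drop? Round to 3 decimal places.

Prior × likelihood for each hypothesis:
  Regime R1: 0.15 × 0.116 = 0.0174
  Regime R6: 0.4 × 0.244 = 0.0976
  Regime R4: 0.25 × 0.16 = 0.04
  Regime R2: 0.2 × 0.07 = 0.014
P(drop) = 0.0174 + 0.0976 + 0.04 + 0.014 = 0.169 → 0.169.

0.169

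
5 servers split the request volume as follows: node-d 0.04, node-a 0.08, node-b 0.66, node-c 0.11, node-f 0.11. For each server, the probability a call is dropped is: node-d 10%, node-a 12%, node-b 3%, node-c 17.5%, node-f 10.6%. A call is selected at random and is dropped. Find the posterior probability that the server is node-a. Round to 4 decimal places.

0.1493

Compute prior × likelihood for every hypothesis:
  node-d: 0.04 × 0.1 = 0.004
  node-a: 0.08 × 0.12 = 0.0096
  node-b: 0.66 × 0.03 = 0.0198
  node-c: 0.11 × 0.175 = 0.01925
  node-f: 0.11 × 0.106 = 0.01166
Normalizing constant = 0.06431.
P(node-a | evidence) = 0.0096 / 0.06431 ≈ 0.1493.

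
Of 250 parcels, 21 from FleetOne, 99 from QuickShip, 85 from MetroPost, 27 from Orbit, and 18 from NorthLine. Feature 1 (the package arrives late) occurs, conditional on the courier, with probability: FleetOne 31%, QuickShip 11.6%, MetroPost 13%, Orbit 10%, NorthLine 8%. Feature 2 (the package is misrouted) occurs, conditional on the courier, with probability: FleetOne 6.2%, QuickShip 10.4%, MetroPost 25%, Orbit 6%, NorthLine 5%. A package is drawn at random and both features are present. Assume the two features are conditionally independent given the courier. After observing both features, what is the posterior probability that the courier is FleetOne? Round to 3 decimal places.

0.088

By Bayes' rule, posterior ∝ prior × likelihood:
  FleetOne: 0.084 × 0.31 × 0.062 = 0.00161448
  QuickShip: 0.396 × 0.116 × 0.104 = 0.004777344
  MetroPost: 0.34 × 0.13 × 0.25 = 0.01105
  Orbit: 0.108 × 0.1 × 0.06 = 0.000648
  NorthLine: 0.072 × 0.08 × 0.05 = 0.000288
Sum = 0.018377824.
P(FleetOne | evidence) = 0.00161448 / 0.018377824 ≈ 0.088.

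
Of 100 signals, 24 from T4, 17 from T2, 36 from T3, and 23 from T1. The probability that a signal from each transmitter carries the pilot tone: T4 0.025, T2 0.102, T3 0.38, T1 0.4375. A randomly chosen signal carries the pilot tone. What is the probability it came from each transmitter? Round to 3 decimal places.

Prior × likelihood for each hypothesis:
  T4: 0.24 × 0.025 = 0.006
  T2: 0.17 × 0.102 = 0.01734
  T3: 0.36 × 0.38 = 0.1368
  T1: 0.23 × 0.4375 = 0.100625
Sum = 0.260765.
P(T4 | pilot) = 0.006/0.260765 ≈ 0.023
P(T2 | pilot) = 0.01734/0.260765 ≈ 0.066
P(T3 | pilot) = 0.1368/0.260765 ≈ 0.525
P(T1 | pilot) = 0.100625/0.260765 ≈ 0.386

T4 0.023, T2 0.066, T3 0.525, T1 0.386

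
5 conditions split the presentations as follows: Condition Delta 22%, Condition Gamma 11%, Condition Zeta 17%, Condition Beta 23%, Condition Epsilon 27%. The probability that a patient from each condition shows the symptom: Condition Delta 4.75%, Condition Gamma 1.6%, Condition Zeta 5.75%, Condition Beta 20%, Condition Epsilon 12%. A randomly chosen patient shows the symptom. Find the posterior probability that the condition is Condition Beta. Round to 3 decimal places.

Prior × likelihood for each hypothesis:
  Condition Delta: 0.22 × 0.0475 = 0.01045
  Condition Gamma: 0.11 × 0.016 = 0.00176
  Condition Zeta: 0.17 × 0.0575 = 0.009775
  Condition Beta: 0.23 × 0.2 = 0.046
  Condition Epsilon: 0.27 × 0.12 = 0.0324
Normalizing constant = 0.100385.
P(Condition Beta | evidence) = 0.046 / 0.100385 ≈ 0.458.

0.458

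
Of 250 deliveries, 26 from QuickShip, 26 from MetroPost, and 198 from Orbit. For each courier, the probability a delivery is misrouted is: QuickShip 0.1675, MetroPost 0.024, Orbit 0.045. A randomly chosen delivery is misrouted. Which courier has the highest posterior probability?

Orbit

Unnormalized posteriors (prior × likelihood):
  QuickShip: 0.104 × 0.1675 = 0.01742
  MetroPost: 0.104 × 0.024 = 0.002496
  Orbit: 0.792 × 0.045 = 0.03564
Sum = 0.055556.
Largest term belongs to Orbit, so Orbit is most probable.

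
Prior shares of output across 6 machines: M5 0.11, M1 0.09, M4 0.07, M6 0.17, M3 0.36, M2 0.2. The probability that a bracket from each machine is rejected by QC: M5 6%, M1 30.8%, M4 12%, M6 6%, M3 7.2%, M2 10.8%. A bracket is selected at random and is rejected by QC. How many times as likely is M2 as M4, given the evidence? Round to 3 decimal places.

2.571

Unnormalized posteriors (prior × likelihood):
  M5: 0.11 × 0.06 = 0.0066
  M1: 0.09 × 0.308 = 0.02772
  M4: 0.07 × 0.12 = 0.0084
  M6: 0.17 × 0.06 = 0.0102
  M3: 0.36 × 0.072 = 0.02592
  M2: 0.2 × 0.108 = 0.0216
Sum = 0.10044.
The ratio is 0.0216 / 0.0084 (the normalizer cancels) = 2.571.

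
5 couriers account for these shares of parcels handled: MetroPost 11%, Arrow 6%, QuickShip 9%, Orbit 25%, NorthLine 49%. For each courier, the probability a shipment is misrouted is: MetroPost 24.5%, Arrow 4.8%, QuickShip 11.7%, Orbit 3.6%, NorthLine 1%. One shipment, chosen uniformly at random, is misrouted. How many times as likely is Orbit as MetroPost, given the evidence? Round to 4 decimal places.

Prior × likelihood for each hypothesis:
  MetroPost: 0.11 × 0.245 = 0.02695
  Arrow: 0.06 × 0.048 = 0.00288
  QuickShip: 0.09 × 0.117 = 0.01053
  Orbit: 0.25 × 0.036 = 0.009
  NorthLine: 0.49 × 0.01 = 0.0049
Sum = 0.05426.
The ratio is 0.009 / 0.02695 (the normalizer cancels) = 0.3340.

0.3340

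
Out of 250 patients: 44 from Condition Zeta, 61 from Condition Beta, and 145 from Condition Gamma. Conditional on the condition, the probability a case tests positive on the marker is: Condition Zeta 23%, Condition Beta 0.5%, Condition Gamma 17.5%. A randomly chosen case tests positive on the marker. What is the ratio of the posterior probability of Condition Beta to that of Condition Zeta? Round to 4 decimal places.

Prior × likelihood for each hypothesis:
  Condition Zeta: 0.176 × 0.23 = 0.04048
  Condition Beta: 0.244 × 0.005 = 0.00122
  Condition Gamma: 0.58 × 0.175 = 0.1015
Sum = 0.1432.
The ratio is 0.00122 / 0.04048 (the normalizer cancels) = 0.0301.

0.0301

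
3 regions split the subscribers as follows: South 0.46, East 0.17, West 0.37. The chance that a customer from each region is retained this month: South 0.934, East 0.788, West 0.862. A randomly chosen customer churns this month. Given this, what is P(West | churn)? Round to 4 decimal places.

0.4347

Taking complements, P(churn | each) = South 0.066, East 0.212, West 0.138.
By Bayes' rule, posterior ∝ prior × likelihood:
  South: 0.46 × 0.066 = 0.03036
  East: 0.17 × 0.212 = 0.03604
  West: 0.37 × 0.138 = 0.05106
Normalizing constant = 0.11746.
P(West | evidence) = 0.05106 / 0.11746 ≈ 0.4347.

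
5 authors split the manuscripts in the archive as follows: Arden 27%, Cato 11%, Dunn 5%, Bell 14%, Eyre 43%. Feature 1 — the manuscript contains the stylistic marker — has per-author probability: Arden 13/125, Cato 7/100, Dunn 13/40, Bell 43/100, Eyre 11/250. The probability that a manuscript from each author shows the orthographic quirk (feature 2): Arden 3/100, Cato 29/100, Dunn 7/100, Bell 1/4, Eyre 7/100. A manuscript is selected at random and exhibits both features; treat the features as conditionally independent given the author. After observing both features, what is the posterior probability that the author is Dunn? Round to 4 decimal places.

Prior × likelihood for each hypothesis:
  Arden: 0.27 × 0.104 × 0.03 = 0.0008424
  Cato: 0.11 × 0.07 × 0.29 = 0.002233
  Dunn: 0.05 × 0.325 × 0.07 = 0.0011375
  Bell: 0.14 × 0.43 × 0.25 = 0.01505
  Eyre: 0.43 × 0.044 × 0.07 = 0.0013244
Sum = 0.0205873.
P(Dunn | evidence) = 0.0011375 / 0.0205873 ≈ 0.0553.

0.0553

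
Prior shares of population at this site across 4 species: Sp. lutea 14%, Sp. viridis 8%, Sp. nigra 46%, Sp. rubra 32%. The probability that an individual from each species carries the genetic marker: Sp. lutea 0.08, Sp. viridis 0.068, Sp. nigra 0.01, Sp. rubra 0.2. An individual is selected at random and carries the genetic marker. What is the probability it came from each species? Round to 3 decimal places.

By Bayes' rule, posterior ∝ prior × likelihood:
  Sp. lutea: 0.14 × 0.08 = 0.0112
  Sp. viridis: 0.08 × 0.068 = 0.00544
  Sp. nigra: 0.46 × 0.01 = 0.0046
  Sp. rubra: 0.32 × 0.2 = 0.064
Total = 0.08524.
P(Sp. lutea | marker) = 0.0112/0.08524 ≈ 0.131
P(Sp. viridis | marker) = 0.00544/0.08524 ≈ 0.064
P(Sp. nigra | marker) = 0.0046/0.08524 ≈ 0.054
P(Sp. rubra | marker) = 0.064/0.08524 ≈ 0.751

Sp. lutea 0.131, Sp. viridis 0.064, Sp. nigra 0.054, Sp. rubra 0.751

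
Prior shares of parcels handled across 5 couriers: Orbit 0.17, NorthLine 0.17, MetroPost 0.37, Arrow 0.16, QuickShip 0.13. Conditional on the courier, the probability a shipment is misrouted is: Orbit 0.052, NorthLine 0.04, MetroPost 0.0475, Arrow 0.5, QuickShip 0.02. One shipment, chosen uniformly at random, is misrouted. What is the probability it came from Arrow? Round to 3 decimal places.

0.691

By Bayes' rule, posterior ∝ prior × likelihood:
  Orbit: 0.17 × 0.052 = 0.00884
  NorthLine: 0.17 × 0.04 = 0.0068
  MetroPost: 0.37 × 0.0475 = 0.017575
  Arrow: 0.16 × 0.5 = 0.08
  QuickShip: 0.13 × 0.02 = 0.0026
Normalizing constant = 0.115815.
P(Arrow | evidence) = 0.08 / 0.115815 ≈ 0.691.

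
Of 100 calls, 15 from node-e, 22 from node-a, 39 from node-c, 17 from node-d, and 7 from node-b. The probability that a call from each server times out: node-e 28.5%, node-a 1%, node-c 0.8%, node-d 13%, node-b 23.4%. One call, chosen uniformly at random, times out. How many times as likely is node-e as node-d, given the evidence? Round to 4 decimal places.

1.9344

Compute prior × likelihood for every hypothesis:
  node-e: 0.15 × 0.285 = 0.04275
  node-a: 0.22 × 0.01 = 0.0022
  node-c: 0.39 × 0.008 = 0.00312
  node-d: 0.17 × 0.13 = 0.0221
  node-b: 0.07 × 0.234 = 0.01638
Total = 0.08655.
The ratio is 0.04275 / 0.0221 (the normalizer cancels) = 1.9344.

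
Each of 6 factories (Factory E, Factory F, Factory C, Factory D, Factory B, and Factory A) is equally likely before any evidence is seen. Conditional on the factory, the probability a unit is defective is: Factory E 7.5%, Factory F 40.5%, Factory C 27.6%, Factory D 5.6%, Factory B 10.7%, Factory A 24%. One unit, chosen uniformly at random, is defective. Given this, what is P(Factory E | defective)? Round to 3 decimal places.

With a uniform prior (1/6 each), posterior ∝ likelihood:
  Factory E: 0.075
  Factory F: 0.405
  Factory C: 0.276
  Factory D: 0.056
  Factory B: 0.107
  Factory A: 0.24
Normalizing constant = 1.159.
P(Factory E | evidence) = 0.075 / 1.159 ≈ 0.065.

0.065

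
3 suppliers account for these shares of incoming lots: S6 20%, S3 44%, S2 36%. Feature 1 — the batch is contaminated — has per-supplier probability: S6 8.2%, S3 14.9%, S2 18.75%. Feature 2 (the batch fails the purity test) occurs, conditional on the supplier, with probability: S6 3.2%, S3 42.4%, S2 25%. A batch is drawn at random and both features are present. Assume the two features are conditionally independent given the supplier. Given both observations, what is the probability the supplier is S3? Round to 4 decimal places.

Prior × likelihood for each hypothesis:
  S6: 0.2 × 0.082 × 0.032 = 0.0005248
  S3: 0.44 × 0.149 × 0.424 = 0.02779744
  S2: 0.36 × 0.1875 × 0.25 = 0.016875
Sum = 0.04519724.
P(S3 | evidence) = 0.02779744 / 0.04519724 ≈ 0.6150.

0.6150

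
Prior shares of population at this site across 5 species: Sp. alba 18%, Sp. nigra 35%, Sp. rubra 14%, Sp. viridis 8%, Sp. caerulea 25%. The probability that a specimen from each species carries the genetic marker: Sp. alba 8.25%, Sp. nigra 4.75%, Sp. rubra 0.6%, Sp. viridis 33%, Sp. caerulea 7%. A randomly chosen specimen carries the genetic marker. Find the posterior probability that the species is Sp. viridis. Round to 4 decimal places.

0.3464

Prior × likelihood for each hypothesis:
  Sp. alba: 0.18 × 0.0825 = 0.01485
  Sp. nigra: 0.35 × 0.0475 = 0.016625
  Sp. rubra: 0.14 × 0.006 = 0.00084
  Sp. viridis: 0.08 × 0.33 = 0.0264
  Sp. caerulea: 0.25 × 0.07 = 0.0175
Normalizing constant = 0.076215.
P(Sp. viridis | evidence) = 0.0264 / 0.076215 ≈ 0.3464.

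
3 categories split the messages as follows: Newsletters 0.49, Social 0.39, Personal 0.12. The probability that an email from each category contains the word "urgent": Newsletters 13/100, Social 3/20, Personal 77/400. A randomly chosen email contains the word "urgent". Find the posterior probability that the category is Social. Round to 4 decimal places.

By Bayes' rule, posterior ∝ prior × likelihood:
  Newsletters: 0.49 × 0.13 = 0.0637
  Social: 0.39 × 0.15 = 0.0585
  Personal: 0.12 × 0.1925 = 0.0231
Sum = 0.1453.
P(Social | evidence) = 0.0585 / 0.1453 ≈ 0.4026.

0.4026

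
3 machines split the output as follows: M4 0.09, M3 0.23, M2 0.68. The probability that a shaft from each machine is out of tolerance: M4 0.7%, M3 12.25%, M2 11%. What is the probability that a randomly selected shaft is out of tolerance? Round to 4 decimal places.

By Bayes' rule, posterior ∝ prior × likelihood:
  M4: 0.09 × 0.007 = 0.00063
  M3: 0.23 × 0.1225 = 0.028175
  M2: 0.68 × 0.11 = 0.0748
P(oversize) = 0.00063 + 0.028175 + 0.0748 = 0.103605 → 0.1036.

0.1036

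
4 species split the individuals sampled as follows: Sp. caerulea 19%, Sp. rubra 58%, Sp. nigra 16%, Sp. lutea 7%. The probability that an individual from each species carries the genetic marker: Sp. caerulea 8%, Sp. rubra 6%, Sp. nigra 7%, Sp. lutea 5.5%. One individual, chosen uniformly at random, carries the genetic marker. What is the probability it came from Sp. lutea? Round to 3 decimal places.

By Bayes' rule, posterior ∝ prior × likelihood:
  Sp. caerulea: 0.19 × 0.08 = 0.0152
  Sp. rubra: 0.58 × 0.06 = 0.0348
  Sp. nigra: 0.16 × 0.07 = 0.0112
  Sp. lutea: 0.07 × 0.055 = 0.00385
Normalizing constant = 0.06505.
P(Sp. lutea | evidence) = 0.00385 / 0.06505 ≈ 0.059.

0.059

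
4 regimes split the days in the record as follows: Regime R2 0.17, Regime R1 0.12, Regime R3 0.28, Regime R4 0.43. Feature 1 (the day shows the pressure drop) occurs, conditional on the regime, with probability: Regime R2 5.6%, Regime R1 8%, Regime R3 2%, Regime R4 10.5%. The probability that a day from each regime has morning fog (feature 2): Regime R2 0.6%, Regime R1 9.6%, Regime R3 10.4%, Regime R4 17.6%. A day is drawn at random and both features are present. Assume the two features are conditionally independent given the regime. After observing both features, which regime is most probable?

Prior × likelihood for each hypothesis:
  Regime R2: 0.17 × 0.056 × 0.006 = 0.00005712
  Regime R1: 0.12 × 0.08 × 0.096 = 0.0009216
  Regime R3: 0.28 × 0.02 × 0.104 = 0.0005824
  Regime R4: 0.43 × 0.105 × 0.176 = 0.0079464
Normalizing constant = 0.00950752.
Largest term belongs to Regime R4, so Regime R4 is most probable.

Regime R4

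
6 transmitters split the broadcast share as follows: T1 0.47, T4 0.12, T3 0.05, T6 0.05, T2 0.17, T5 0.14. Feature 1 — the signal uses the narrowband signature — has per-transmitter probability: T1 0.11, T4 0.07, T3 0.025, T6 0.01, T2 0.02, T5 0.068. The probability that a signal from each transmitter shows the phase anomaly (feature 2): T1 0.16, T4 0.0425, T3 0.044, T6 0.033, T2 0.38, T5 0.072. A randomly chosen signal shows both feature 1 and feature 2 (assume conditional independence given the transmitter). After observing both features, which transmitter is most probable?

By Bayes' rule, posterior ∝ prior × likelihood:
  T1: 0.47 × 0.11 × 0.16 = 0.008272
  T4: 0.12 × 0.07 × 0.0425 = 0.000357
  T3: 0.05 × 0.025 × 0.044 = 0.000055
  T6: 0.05 × 0.01 × 0.033 = 0.0000165
  T2: 0.17 × 0.02 × 0.38 = 0.001292
  T5: 0.14 × 0.068 × 0.072 = 0.00068544
Total = 0.01067794.
Largest term belongs to T1, so T1 is most probable.

T1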